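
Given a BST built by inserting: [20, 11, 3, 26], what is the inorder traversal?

Tree insertion order: [20, 11, 3, 26]
Tree (level-order array): [20, 11, 26, 3]
Inorder traversal: [3, 11, 20, 26]


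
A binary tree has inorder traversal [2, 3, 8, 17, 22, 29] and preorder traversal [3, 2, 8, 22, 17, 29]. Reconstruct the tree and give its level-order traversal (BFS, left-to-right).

Inorder:  [2, 3, 8, 17, 22, 29]
Preorder: [3, 2, 8, 22, 17, 29]
Algorithm: preorder visits root first, so consume preorder in order;
for each root, split the current inorder slice at that value into
left-subtree inorder and right-subtree inorder, then recurse.
Recursive splits:
  root=3; inorder splits into left=[2], right=[8, 17, 22, 29]
  root=2; inorder splits into left=[], right=[]
  root=8; inorder splits into left=[], right=[17, 22, 29]
  root=22; inorder splits into left=[17], right=[29]
  root=17; inorder splits into left=[], right=[]
  root=29; inorder splits into left=[], right=[]
Reconstructed level-order: [3, 2, 8, 22, 17, 29]


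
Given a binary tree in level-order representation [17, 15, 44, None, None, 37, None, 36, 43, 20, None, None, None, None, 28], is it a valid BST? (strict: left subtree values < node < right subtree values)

Level-order array: [17, 15, 44, None, None, 37, None, 36, 43, 20, None, None, None, None, 28]
Validate using subtree bounds (lo, hi): at each node, require lo < value < hi,
then recurse left with hi=value and right with lo=value.
Preorder trace (stopping at first violation):
  at node 17 with bounds (-inf, +inf): OK
  at node 15 with bounds (-inf, 17): OK
  at node 44 with bounds (17, +inf): OK
  at node 37 with bounds (17, 44): OK
  at node 36 with bounds (17, 37): OK
  at node 20 with bounds (17, 36): OK
  at node 28 with bounds (20, 36): OK
  at node 43 with bounds (37, 44): OK
No violation found at any node.
Result: Valid BST


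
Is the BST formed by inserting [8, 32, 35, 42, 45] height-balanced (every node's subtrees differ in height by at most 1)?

Tree (level-order array): [8, None, 32, None, 35, None, 42, None, 45]
Definition: a tree is height-balanced if, at every node, |h(left) - h(right)| <= 1 (empty subtree has height -1).
Bottom-up per-node check:
  node 45: h_left=-1, h_right=-1, diff=0 [OK], height=0
  node 42: h_left=-1, h_right=0, diff=1 [OK], height=1
  node 35: h_left=-1, h_right=1, diff=2 [FAIL (|-1-1|=2 > 1)], height=2
  node 32: h_left=-1, h_right=2, diff=3 [FAIL (|-1-2|=3 > 1)], height=3
  node 8: h_left=-1, h_right=3, diff=4 [FAIL (|-1-3|=4 > 1)], height=4
Node 35 violates the condition: |-1 - 1| = 2 > 1.
Result: Not balanced


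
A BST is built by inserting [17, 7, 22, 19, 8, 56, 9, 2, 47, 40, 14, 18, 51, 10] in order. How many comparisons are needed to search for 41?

Search path for 41: 17 -> 22 -> 56 -> 47 -> 40
Found: False
Comparisons: 5


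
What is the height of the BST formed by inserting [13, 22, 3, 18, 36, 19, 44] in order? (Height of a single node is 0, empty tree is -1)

Insertion order: [13, 22, 3, 18, 36, 19, 44]
Tree (level-order array): [13, 3, 22, None, None, 18, 36, None, 19, None, 44]
Compute height bottom-up (empty subtree = -1):
  height(3) = 1 + max(-1, -1) = 0
  height(19) = 1 + max(-1, -1) = 0
  height(18) = 1 + max(-1, 0) = 1
  height(44) = 1 + max(-1, -1) = 0
  height(36) = 1 + max(-1, 0) = 1
  height(22) = 1 + max(1, 1) = 2
  height(13) = 1 + max(0, 2) = 3
Height = 3


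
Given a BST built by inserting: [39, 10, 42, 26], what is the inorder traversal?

Tree insertion order: [39, 10, 42, 26]
Tree (level-order array): [39, 10, 42, None, 26]
Inorder traversal: [10, 26, 39, 42]


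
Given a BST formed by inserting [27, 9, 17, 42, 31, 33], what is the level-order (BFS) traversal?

Tree insertion order: [27, 9, 17, 42, 31, 33]
Tree (level-order array): [27, 9, 42, None, 17, 31, None, None, None, None, 33]
BFS from the root, enqueuing left then right child of each popped node:
  queue [27] -> pop 27, enqueue [9, 42], visited so far: [27]
  queue [9, 42] -> pop 9, enqueue [17], visited so far: [27, 9]
  queue [42, 17] -> pop 42, enqueue [31], visited so far: [27, 9, 42]
  queue [17, 31] -> pop 17, enqueue [none], visited so far: [27, 9, 42, 17]
  queue [31] -> pop 31, enqueue [33], visited so far: [27, 9, 42, 17, 31]
  queue [33] -> pop 33, enqueue [none], visited so far: [27, 9, 42, 17, 31, 33]
Result: [27, 9, 42, 17, 31, 33]


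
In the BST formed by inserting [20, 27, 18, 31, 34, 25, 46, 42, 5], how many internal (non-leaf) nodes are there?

Tree built from: [20, 27, 18, 31, 34, 25, 46, 42, 5]
Tree (level-order array): [20, 18, 27, 5, None, 25, 31, None, None, None, None, None, 34, None, 46, 42]
Rule: An internal node has at least one child.
Per-node child counts:
  node 20: 2 child(ren)
  node 18: 1 child(ren)
  node 5: 0 child(ren)
  node 27: 2 child(ren)
  node 25: 0 child(ren)
  node 31: 1 child(ren)
  node 34: 1 child(ren)
  node 46: 1 child(ren)
  node 42: 0 child(ren)
Matching nodes: [20, 18, 27, 31, 34, 46]
Count of internal (non-leaf) nodes: 6


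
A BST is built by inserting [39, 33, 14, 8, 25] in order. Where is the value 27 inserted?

Starting tree (level order): [39, 33, None, 14, None, 8, 25]
Insertion path: 39 -> 33 -> 14 -> 25
Result: insert 27 as right child of 25
Final tree (level order): [39, 33, None, 14, None, 8, 25, None, None, None, 27]


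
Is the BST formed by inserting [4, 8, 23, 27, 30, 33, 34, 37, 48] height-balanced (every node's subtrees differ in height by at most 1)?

Tree (level-order array): [4, None, 8, None, 23, None, 27, None, 30, None, 33, None, 34, None, 37, None, 48]
Definition: a tree is height-balanced if, at every node, |h(left) - h(right)| <= 1 (empty subtree has height -1).
Bottom-up per-node check:
  node 48: h_left=-1, h_right=-1, diff=0 [OK], height=0
  node 37: h_left=-1, h_right=0, diff=1 [OK], height=1
  node 34: h_left=-1, h_right=1, diff=2 [FAIL (|-1-1|=2 > 1)], height=2
  node 33: h_left=-1, h_right=2, diff=3 [FAIL (|-1-2|=3 > 1)], height=3
  node 30: h_left=-1, h_right=3, diff=4 [FAIL (|-1-3|=4 > 1)], height=4
  node 27: h_left=-1, h_right=4, diff=5 [FAIL (|-1-4|=5 > 1)], height=5
  node 23: h_left=-1, h_right=5, diff=6 [FAIL (|-1-5|=6 > 1)], height=6
  node 8: h_left=-1, h_right=6, diff=7 [FAIL (|-1-6|=7 > 1)], height=7
  node 4: h_left=-1, h_right=7, diff=8 [FAIL (|-1-7|=8 > 1)], height=8
Node 34 violates the condition: |-1 - 1| = 2 > 1.
Result: Not balanced


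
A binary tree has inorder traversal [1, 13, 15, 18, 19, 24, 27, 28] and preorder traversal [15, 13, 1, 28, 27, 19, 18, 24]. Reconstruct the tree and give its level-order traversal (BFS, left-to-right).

Inorder:  [1, 13, 15, 18, 19, 24, 27, 28]
Preorder: [15, 13, 1, 28, 27, 19, 18, 24]
Algorithm: preorder visits root first, so consume preorder in order;
for each root, split the current inorder slice at that value into
left-subtree inorder and right-subtree inorder, then recurse.
Recursive splits:
  root=15; inorder splits into left=[1, 13], right=[18, 19, 24, 27, 28]
  root=13; inorder splits into left=[1], right=[]
  root=1; inorder splits into left=[], right=[]
  root=28; inorder splits into left=[18, 19, 24, 27], right=[]
  root=27; inorder splits into left=[18, 19, 24], right=[]
  root=19; inorder splits into left=[18], right=[24]
  root=18; inorder splits into left=[], right=[]
  root=24; inorder splits into left=[], right=[]
Reconstructed level-order: [15, 13, 28, 1, 27, 19, 18, 24]


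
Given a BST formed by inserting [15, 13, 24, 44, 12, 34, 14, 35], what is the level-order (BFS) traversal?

Tree insertion order: [15, 13, 24, 44, 12, 34, 14, 35]
Tree (level-order array): [15, 13, 24, 12, 14, None, 44, None, None, None, None, 34, None, None, 35]
BFS from the root, enqueuing left then right child of each popped node:
  queue [15] -> pop 15, enqueue [13, 24], visited so far: [15]
  queue [13, 24] -> pop 13, enqueue [12, 14], visited so far: [15, 13]
  queue [24, 12, 14] -> pop 24, enqueue [44], visited so far: [15, 13, 24]
  queue [12, 14, 44] -> pop 12, enqueue [none], visited so far: [15, 13, 24, 12]
  queue [14, 44] -> pop 14, enqueue [none], visited so far: [15, 13, 24, 12, 14]
  queue [44] -> pop 44, enqueue [34], visited so far: [15, 13, 24, 12, 14, 44]
  queue [34] -> pop 34, enqueue [35], visited so far: [15, 13, 24, 12, 14, 44, 34]
  queue [35] -> pop 35, enqueue [none], visited so far: [15, 13, 24, 12, 14, 44, 34, 35]
Result: [15, 13, 24, 12, 14, 44, 34, 35]


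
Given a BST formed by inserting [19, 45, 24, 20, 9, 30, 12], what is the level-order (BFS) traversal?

Tree insertion order: [19, 45, 24, 20, 9, 30, 12]
Tree (level-order array): [19, 9, 45, None, 12, 24, None, None, None, 20, 30]
BFS from the root, enqueuing left then right child of each popped node:
  queue [19] -> pop 19, enqueue [9, 45], visited so far: [19]
  queue [9, 45] -> pop 9, enqueue [12], visited so far: [19, 9]
  queue [45, 12] -> pop 45, enqueue [24], visited so far: [19, 9, 45]
  queue [12, 24] -> pop 12, enqueue [none], visited so far: [19, 9, 45, 12]
  queue [24] -> pop 24, enqueue [20, 30], visited so far: [19, 9, 45, 12, 24]
  queue [20, 30] -> pop 20, enqueue [none], visited so far: [19, 9, 45, 12, 24, 20]
  queue [30] -> pop 30, enqueue [none], visited so far: [19, 9, 45, 12, 24, 20, 30]
Result: [19, 9, 45, 12, 24, 20, 30]


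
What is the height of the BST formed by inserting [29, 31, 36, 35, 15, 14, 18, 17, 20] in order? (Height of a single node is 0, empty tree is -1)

Insertion order: [29, 31, 36, 35, 15, 14, 18, 17, 20]
Tree (level-order array): [29, 15, 31, 14, 18, None, 36, None, None, 17, 20, 35]
Compute height bottom-up (empty subtree = -1):
  height(14) = 1 + max(-1, -1) = 0
  height(17) = 1 + max(-1, -1) = 0
  height(20) = 1 + max(-1, -1) = 0
  height(18) = 1 + max(0, 0) = 1
  height(15) = 1 + max(0, 1) = 2
  height(35) = 1 + max(-1, -1) = 0
  height(36) = 1 + max(0, -1) = 1
  height(31) = 1 + max(-1, 1) = 2
  height(29) = 1 + max(2, 2) = 3
Height = 3


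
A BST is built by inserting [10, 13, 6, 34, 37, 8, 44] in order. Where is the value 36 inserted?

Starting tree (level order): [10, 6, 13, None, 8, None, 34, None, None, None, 37, None, 44]
Insertion path: 10 -> 13 -> 34 -> 37
Result: insert 36 as left child of 37
Final tree (level order): [10, 6, 13, None, 8, None, 34, None, None, None, 37, 36, 44]


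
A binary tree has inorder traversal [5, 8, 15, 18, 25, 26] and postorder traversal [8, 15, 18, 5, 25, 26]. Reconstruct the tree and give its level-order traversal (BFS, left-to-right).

Inorder:   [5, 8, 15, 18, 25, 26]
Postorder: [8, 15, 18, 5, 25, 26]
Algorithm: postorder visits root last, so walk postorder right-to-left;
each value is the root of the current inorder slice — split it at that
value, recurse on the right subtree first, then the left.
Recursive splits:
  root=26; inorder splits into left=[5, 8, 15, 18, 25], right=[]
  root=25; inorder splits into left=[5, 8, 15, 18], right=[]
  root=5; inorder splits into left=[], right=[8, 15, 18]
  root=18; inorder splits into left=[8, 15], right=[]
  root=15; inorder splits into left=[8], right=[]
  root=8; inorder splits into left=[], right=[]
Reconstructed level-order: [26, 25, 5, 18, 15, 8]


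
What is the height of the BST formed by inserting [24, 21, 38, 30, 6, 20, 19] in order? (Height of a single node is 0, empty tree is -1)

Insertion order: [24, 21, 38, 30, 6, 20, 19]
Tree (level-order array): [24, 21, 38, 6, None, 30, None, None, 20, None, None, 19]
Compute height bottom-up (empty subtree = -1):
  height(19) = 1 + max(-1, -1) = 0
  height(20) = 1 + max(0, -1) = 1
  height(6) = 1 + max(-1, 1) = 2
  height(21) = 1 + max(2, -1) = 3
  height(30) = 1 + max(-1, -1) = 0
  height(38) = 1 + max(0, -1) = 1
  height(24) = 1 + max(3, 1) = 4
Height = 4


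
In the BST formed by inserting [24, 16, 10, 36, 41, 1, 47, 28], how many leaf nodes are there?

Tree built from: [24, 16, 10, 36, 41, 1, 47, 28]
Tree (level-order array): [24, 16, 36, 10, None, 28, 41, 1, None, None, None, None, 47]
Rule: A leaf has 0 children.
Per-node child counts:
  node 24: 2 child(ren)
  node 16: 1 child(ren)
  node 10: 1 child(ren)
  node 1: 0 child(ren)
  node 36: 2 child(ren)
  node 28: 0 child(ren)
  node 41: 1 child(ren)
  node 47: 0 child(ren)
Matching nodes: [1, 28, 47]
Count of leaf nodes: 3


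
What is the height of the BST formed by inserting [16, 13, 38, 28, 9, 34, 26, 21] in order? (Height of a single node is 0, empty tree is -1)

Insertion order: [16, 13, 38, 28, 9, 34, 26, 21]
Tree (level-order array): [16, 13, 38, 9, None, 28, None, None, None, 26, 34, 21]
Compute height bottom-up (empty subtree = -1):
  height(9) = 1 + max(-1, -1) = 0
  height(13) = 1 + max(0, -1) = 1
  height(21) = 1 + max(-1, -1) = 0
  height(26) = 1 + max(0, -1) = 1
  height(34) = 1 + max(-1, -1) = 0
  height(28) = 1 + max(1, 0) = 2
  height(38) = 1 + max(2, -1) = 3
  height(16) = 1 + max(1, 3) = 4
Height = 4


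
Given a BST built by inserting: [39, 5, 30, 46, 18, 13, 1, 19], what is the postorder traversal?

Tree insertion order: [39, 5, 30, 46, 18, 13, 1, 19]
Tree (level-order array): [39, 5, 46, 1, 30, None, None, None, None, 18, None, 13, 19]
Postorder traversal: [1, 13, 19, 18, 30, 5, 46, 39]


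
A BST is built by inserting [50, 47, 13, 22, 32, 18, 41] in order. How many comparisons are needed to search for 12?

Search path for 12: 50 -> 47 -> 13
Found: False
Comparisons: 3


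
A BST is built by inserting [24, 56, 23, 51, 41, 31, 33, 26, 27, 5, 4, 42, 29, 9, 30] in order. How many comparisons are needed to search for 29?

Search path for 29: 24 -> 56 -> 51 -> 41 -> 31 -> 26 -> 27 -> 29
Found: True
Comparisons: 8


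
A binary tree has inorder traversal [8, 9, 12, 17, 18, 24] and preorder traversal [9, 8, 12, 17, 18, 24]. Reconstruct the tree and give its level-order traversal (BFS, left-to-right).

Inorder:  [8, 9, 12, 17, 18, 24]
Preorder: [9, 8, 12, 17, 18, 24]
Algorithm: preorder visits root first, so consume preorder in order;
for each root, split the current inorder slice at that value into
left-subtree inorder and right-subtree inorder, then recurse.
Recursive splits:
  root=9; inorder splits into left=[8], right=[12, 17, 18, 24]
  root=8; inorder splits into left=[], right=[]
  root=12; inorder splits into left=[], right=[17, 18, 24]
  root=17; inorder splits into left=[], right=[18, 24]
  root=18; inorder splits into left=[], right=[24]
  root=24; inorder splits into left=[], right=[]
Reconstructed level-order: [9, 8, 12, 17, 18, 24]


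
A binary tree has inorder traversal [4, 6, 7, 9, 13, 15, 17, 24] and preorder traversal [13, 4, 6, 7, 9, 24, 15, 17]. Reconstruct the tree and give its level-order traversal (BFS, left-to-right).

Inorder:  [4, 6, 7, 9, 13, 15, 17, 24]
Preorder: [13, 4, 6, 7, 9, 24, 15, 17]
Algorithm: preorder visits root first, so consume preorder in order;
for each root, split the current inorder slice at that value into
left-subtree inorder and right-subtree inorder, then recurse.
Recursive splits:
  root=13; inorder splits into left=[4, 6, 7, 9], right=[15, 17, 24]
  root=4; inorder splits into left=[], right=[6, 7, 9]
  root=6; inorder splits into left=[], right=[7, 9]
  root=7; inorder splits into left=[], right=[9]
  root=9; inorder splits into left=[], right=[]
  root=24; inorder splits into left=[15, 17], right=[]
  root=15; inorder splits into left=[], right=[17]
  root=17; inorder splits into left=[], right=[]
Reconstructed level-order: [13, 4, 24, 6, 15, 7, 17, 9]


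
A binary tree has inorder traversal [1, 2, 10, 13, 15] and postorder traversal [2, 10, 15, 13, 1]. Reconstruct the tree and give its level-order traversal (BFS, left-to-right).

Inorder:   [1, 2, 10, 13, 15]
Postorder: [2, 10, 15, 13, 1]
Algorithm: postorder visits root last, so walk postorder right-to-left;
each value is the root of the current inorder slice — split it at that
value, recurse on the right subtree first, then the left.
Recursive splits:
  root=1; inorder splits into left=[], right=[2, 10, 13, 15]
  root=13; inorder splits into left=[2, 10], right=[15]
  root=15; inorder splits into left=[], right=[]
  root=10; inorder splits into left=[2], right=[]
  root=2; inorder splits into left=[], right=[]
Reconstructed level-order: [1, 13, 10, 15, 2]


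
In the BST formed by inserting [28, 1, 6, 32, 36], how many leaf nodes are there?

Tree built from: [28, 1, 6, 32, 36]
Tree (level-order array): [28, 1, 32, None, 6, None, 36]
Rule: A leaf has 0 children.
Per-node child counts:
  node 28: 2 child(ren)
  node 1: 1 child(ren)
  node 6: 0 child(ren)
  node 32: 1 child(ren)
  node 36: 0 child(ren)
Matching nodes: [6, 36]
Count of leaf nodes: 2


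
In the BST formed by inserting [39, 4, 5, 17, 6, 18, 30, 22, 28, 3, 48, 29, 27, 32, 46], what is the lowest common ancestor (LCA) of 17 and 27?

Tree insertion order: [39, 4, 5, 17, 6, 18, 30, 22, 28, 3, 48, 29, 27, 32, 46]
Tree (level-order array): [39, 4, 48, 3, 5, 46, None, None, None, None, 17, None, None, 6, 18, None, None, None, 30, 22, 32, None, 28, None, None, 27, 29]
In a BST, the LCA of p=17, q=27 is the first node v on the
root-to-leaf path with p <= v <= q (go left if both < v, right if both > v).
Walk from root:
  at 39: both 17 and 27 < 39, go left
  at 4: both 17 and 27 > 4, go right
  at 5: both 17 and 27 > 5, go right
  at 17: 17 <= 17 <= 27, this is the LCA
LCA = 17


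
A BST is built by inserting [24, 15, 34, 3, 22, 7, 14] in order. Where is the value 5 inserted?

Starting tree (level order): [24, 15, 34, 3, 22, None, None, None, 7, None, None, None, 14]
Insertion path: 24 -> 15 -> 3 -> 7
Result: insert 5 as left child of 7
Final tree (level order): [24, 15, 34, 3, 22, None, None, None, 7, None, None, 5, 14]


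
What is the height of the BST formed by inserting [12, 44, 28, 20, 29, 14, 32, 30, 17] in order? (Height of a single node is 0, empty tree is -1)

Insertion order: [12, 44, 28, 20, 29, 14, 32, 30, 17]
Tree (level-order array): [12, None, 44, 28, None, 20, 29, 14, None, None, 32, None, 17, 30]
Compute height bottom-up (empty subtree = -1):
  height(17) = 1 + max(-1, -1) = 0
  height(14) = 1 + max(-1, 0) = 1
  height(20) = 1 + max(1, -1) = 2
  height(30) = 1 + max(-1, -1) = 0
  height(32) = 1 + max(0, -1) = 1
  height(29) = 1 + max(-1, 1) = 2
  height(28) = 1 + max(2, 2) = 3
  height(44) = 1 + max(3, -1) = 4
  height(12) = 1 + max(-1, 4) = 5
Height = 5


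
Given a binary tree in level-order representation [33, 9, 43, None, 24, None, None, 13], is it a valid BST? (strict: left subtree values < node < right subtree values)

Level-order array: [33, 9, 43, None, 24, None, None, 13]
Validate using subtree bounds (lo, hi): at each node, require lo < value < hi,
then recurse left with hi=value and right with lo=value.
Preorder trace (stopping at first violation):
  at node 33 with bounds (-inf, +inf): OK
  at node 9 with bounds (-inf, 33): OK
  at node 24 with bounds (9, 33): OK
  at node 13 with bounds (9, 24): OK
  at node 43 with bounds (33, +inf): OK
No violation found at any node.
Result: Valid BST


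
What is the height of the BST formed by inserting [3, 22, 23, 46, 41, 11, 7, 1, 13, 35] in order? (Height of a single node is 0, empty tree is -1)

Insertion order: [3, 22, 23, 46, 41, 11, 7, 1, 13, 35]
Tree (level-order array): [3, 1, 22, None, None, 11, 23, 7, 13, None, 46, None, None, None, None, 41, None, 35]
Compute height bottom-up (empty subtree = -1):
  height(1) = 1 + max(-1, -1) = 0
  height(7) = 1 + max(-1, -1) = 0
  height(13) = 1 + max(-1, -1) = 0
  height(11) = 1 + max(0, 0) = 1
  height(35) = 1 + max(-1, -1) = 0
  height(41) = 1 + max(0, -1) = 1
  height(46) = 1 + max(1, -1) = 2
  height(23) = 1 + max(-1, 2) = 3
  height(22) = 1 + max(1, 3) = 4
  height(3) = 1 + max(0, 4) = 5
Height = 5


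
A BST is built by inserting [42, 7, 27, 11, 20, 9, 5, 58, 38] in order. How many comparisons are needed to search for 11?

Search path for 11: 42 -> 7 -> 27 -> 11
Found: True
Comparisons: 4


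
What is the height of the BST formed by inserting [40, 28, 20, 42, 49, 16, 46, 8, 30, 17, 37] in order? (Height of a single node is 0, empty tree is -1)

Insertion order: [40, 28, 20, 42, 49, 16, 46, 8, 30, 17, 37]
Tree (level-order array): [40, 28, 42, 20, 30, None, 49, 16, None, None, 37, 46, None, 8, 17]
Compute height bottom-up (empty subtree = -1):
  height(8) = 1 + max(-1, -1) = 0
  height(17) = 1 + max(-1, -1) = 0
  height(16) = 1 + max(0, 0) = 1
  height(20) = 1 + max(1, -1) = 2
  height(37) = 1 + max(-1, -1) = 0
  height(30) = 1 + max(-1, 0) = 1
  height(28) = 1 + max(2, 1) = 3
  height(46) = 1 + max(-1, -1) = 0
  height(49) = 1 + max(0, -1) = 1
  height(42) = 1 + max(-1, 1) = 2
  height(40) = 1 + max(3, 2) = 4
Height = 4


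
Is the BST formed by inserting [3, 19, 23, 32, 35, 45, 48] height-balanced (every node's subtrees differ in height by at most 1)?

Tree (level-order array): [3, None, 19, None, 23, None, 32, None, 35, None, 45, None, 48]
Definition: a tree is height-balanced if, at every node, |h(left) - h(right)| <= 1 (empty subtree has height -1).
Bottom-up per-node check:
  node 48: h_left=-1, h_right=-1, diff=0 [OK], height=0
  node 45: h_left=-1, h_right=0, diff=1 [OK], height=1
  node 35: h_left=-1, h_right=1, diff=2 [FAIL (|-1-1|=2 > 1)], height=2
  node 32: h_left=-1, h_right=2, diff=3 [FAIL (|-1-2|=3 > 1)], height=3
  node 23: h_left=-1, h_right=3, diff=4 [FAIL (|-1-3|=4 > 1)], height=4
  node 19: h_left=-1, h_right=4, diff=5 [FAIL (|-1-4|=5 > 1)], height=5
  node 3: h_left=-1, h_right=5, diff=6 [FAIL (|-1-5|=6 > 1)], height=6
Node 35 violates the condition: |-1 - 1| = 2 > 1.
Result: Not balanced


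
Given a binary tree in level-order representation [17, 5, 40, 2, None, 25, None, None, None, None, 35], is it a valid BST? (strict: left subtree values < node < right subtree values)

Level-order array: [17, 5, 40, 2, None, 25, None, None, None, None, 35]
Validate using subtree bounds (lo, hi): at each node, require lo < value < hi,
then recurse left with hi=value and right with lo=value.
Preorder trace (stopping at first violation):
  at node 17 with bounds (-inf, +inf): OK
  at node 5 with bounds (-inf, 17): OK
  at node 2 with bounds (-inf, 5): OK
  at node 40 with bounds (17, +inf): OK
  at node 25 with bounds (17, 40): OK
  at node 35 with bounds (25, 40): OK
No violation found at any node.
Result: Valid BST


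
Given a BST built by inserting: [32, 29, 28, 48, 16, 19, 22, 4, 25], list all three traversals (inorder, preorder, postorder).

Tree insertion order: [32, 29, 28, 48, 16, 19, 22, 4, 25]
Tree (level-order array): [32, 29, 48, 28, None, None, None, 16, None, 4, 19, None, None, None, 22, None, 25]
Inorder (L, root, R): [4, 16, 19, 22, 25, 28, 29, 32, 48]
Preorder (root, L, R): [32, 29, 28, 16, 4, 19, 22, 25, 48]
Postorder (L, R, root): [4, 25, 22, 19, 16, 28, 29, 48, 32]


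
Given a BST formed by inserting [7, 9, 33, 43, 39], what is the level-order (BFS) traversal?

Tree insertion order: [7, 9, 33, 43, 39]
Tree (level-order array): [7, None, 9, None, 33, None, 43, 39]
BFS from the root, enqueuing left then right child of each popped node:
  queue [7] -> pop 7, enqueue [9], visited so far: [7]
  queue [9] -> pop 9, enqueue [33], visited so far: [7, 9]
  queue [33] -> pop 33, enqueue [43], visited so far: [7, 9, 33]
  queue [43] -> pop 43, enqueue [39], visited so far: [7, 9, 33, 43]
  queue [39] -> pop 39, enqueue [none], visited so far: [7, 9, 33, 43, 39]
Result: [7, 9, 33, 43, 39]


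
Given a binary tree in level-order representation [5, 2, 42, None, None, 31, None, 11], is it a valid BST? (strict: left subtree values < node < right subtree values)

Level-order array: [5, 2, 42, None, None, 31, None, 11]
Validate using subtree bounds (lo, hi): at each node, require lo < value < hi,
then recurse left with hi=value and right with lo=value.
Preorder trace (stopping at first violation):
  at node 5 with bounds (-inf, +inf): OK
  at node 2 with bounds (-inf, 5): OK
  at node 42 with bounds (5, +inf): OK
  at node 31 with bounds (5, 42): OK
  at node 11 with bounds (5, 31): OK
No violation found at any node.
Result: Valid BST


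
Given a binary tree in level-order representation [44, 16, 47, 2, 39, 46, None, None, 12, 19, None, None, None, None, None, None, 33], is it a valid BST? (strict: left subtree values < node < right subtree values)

Level-order array: [44, 16, 47, 2, 39, 46, None, None, 12, 19, None, None, None, None, None, None, 33]
Validate using subtree bounds (lo, hi): at each node, require lo < value < hi,
then recurse left with hi=value and right with lo=value.
Preorder trace (stopping at first violation):
  at node 44 with bounds (-inf, +inf): OK
  at node 16 with bounds (-inf, 44): OK
  at node 2 with bounds (-inf, 16): OK
  at node 12 with bounds (2, 16): OK
  at node 39 with bounds (16, 44): OK
  at node 19 with bounds (16, 39): OK
  at node 33 with bounds (19, 39): OK
  at node 47 with bounds (44, +inf): OK
  at node 46 with bounds (44, 47): OK
No violation found at any node.
Result: Valid BST


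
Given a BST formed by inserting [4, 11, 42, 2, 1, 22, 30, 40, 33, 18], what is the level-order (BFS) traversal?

Tree insertion order: [4, 11, 42, 2, 1, 22, 30, 40, 33, 18]
Tree (level-order array): [4, 2, 11, 1, None, None, 42, None, None, 22, None, 18, 30, None, None, None, 40, 33]
BFS from the root, enqueuing left then right child of each popped node:
  queue [4] -> pop 4, enqueue [2, 11], visited so far: [4]
  queue [2, 11] -> pop 2, enqueue [1], visited so far: [4, 2]
  queue [11, 1] -> pop 11, enqueue [42], visited so far: [4, 2, 11]
  queue [1, 42] -> pop 1, enqueue [none], visited so far: [4, 2, 11, 1]
  queue [42] -> pop 42, enqueue [22], visited so far: [4, 2, 11, 1, 42]
  queue [22] -> pop 22, enqueue [18, 30], visited so far: [4, 2, 11, 1, 42, 22]
  queue [18, 30] -> pop 18, enqueue [none], visited so far: [4, 2, 11, 1, 42, 22, 18]
  queue [30] -> pop 30, enqueue [40], visited so far: [4, 2, 11, 1, 42, 22, 18, 30]
  queue [40] -> pop 40, enqueue [33], visited so far: [4, 2, 11, 1, 42, 22, 18, 30, 40]
  queue [33] -> pop 33, enqueue [none], visited so far: [4, 2, 11, 1, 42, 22, 18, 30, 40, 33]
Result: [4, 2, 11, 1, 42, 22, 18, 30, 40, 33]


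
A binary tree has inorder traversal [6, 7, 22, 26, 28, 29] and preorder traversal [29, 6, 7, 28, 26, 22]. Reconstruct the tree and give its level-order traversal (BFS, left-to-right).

Inorder:  [6, 7, 22, 26, 28, 29]
Preorder: [29, 6, 7, 28, 26, 22]
Algorithm: preorder visits root first, so consume preorder in order;
for each root, split the current inorder slice at that value into
left-subtree inorder and right-subtree inorder, then recurse.
Recursive splits:
  root=29; inorder splits into left=[6, 7, 22, 26, 28], right=[]
  root=6; inorder splits into left=[], right=[7, 22, 26, 28]
  root=7; inorder splits into left=[], right=[22, 26, 28]
  root=28; inorder splits into left=[22, 26], right=[]
  root=26; inorder splits into left=[22], right=[]
  root=22; inorder splits into left=[], right=[]
Reconstructed level-order: [29, 6, 7, 28, 26, 22]


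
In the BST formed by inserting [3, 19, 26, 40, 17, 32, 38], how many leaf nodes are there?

Tree built from: [3, 19, 26, 40, 17, 32, 38]
Tree (level-order array): [3, None, 19, 17, 26, None, None, None, 40, 32, None, None, 38]
Rule: A leaf has 0 children.
Per-node child counts:
  node 3: 1 child(ren)
  node 19: 2 child(ren)
  node 17: 0 child(ren)
  node 26: 1 child(ren)
  node 40: 1 child(ren)
  node 32: 1 child(ren)
  node 38: 0 child(ren)
Matching nodes: [17, 38]
Count of leaf nodes: 2


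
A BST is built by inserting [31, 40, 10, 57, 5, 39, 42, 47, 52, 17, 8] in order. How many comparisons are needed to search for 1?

Search path for 1: 31 -> 10 -> 5
Found: False
Comparisons: 3


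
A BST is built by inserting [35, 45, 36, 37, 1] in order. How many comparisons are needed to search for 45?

Search path for 45: 35 -> 45
Found: True
Comparisons: 2


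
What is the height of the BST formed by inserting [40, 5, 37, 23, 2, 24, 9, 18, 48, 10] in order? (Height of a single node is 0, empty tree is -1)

Insertion order: [40, 5, 37, 23, 2, 24, 9, 18, 48, 10]
Tree (level-order array): [40, 5, 48, 2, 37, None, None, None, None, 23, None, 9, 24, None, 18, None, None, 10]
Compute height bottom-up (empty subtree = -1):
  height(2) = 1 + max(-1, -1) = 0
  height(10) = 1 + max(-1, -1) = 0
  height(18) = 1 + max(0, -1) = 1
  height(9) = 1 + max(-1, 1) = 2
  height(24) = 1 + max(-1, -1) = 0
  height(23) = 1 + max(2, 0) = 3
  height(37) = 1 + max(3, -1) = 4
  height(5) = 1 + max(0, 4) = 5
  height(48) = 1 + max(-1, -1) = 0
  height(40) = 1 + max(5, 0) = 6
Height = 6


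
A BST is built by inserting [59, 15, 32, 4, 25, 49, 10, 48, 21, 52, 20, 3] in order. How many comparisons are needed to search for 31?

Search path for 31: 59 -> 15 -> 32 -> 25
Found: False
Comparisons: 4


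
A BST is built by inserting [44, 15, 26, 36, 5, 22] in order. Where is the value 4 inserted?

Starting tree (level order): [44, 15, None, 5, 26, None, None, 22, 36]
Insertion path: 44 -> 15 -> 5
Result: insert 4 as left child of 5
Final tree (level order): [44, 15, None, 5, 26, 4, None, 22, 36]


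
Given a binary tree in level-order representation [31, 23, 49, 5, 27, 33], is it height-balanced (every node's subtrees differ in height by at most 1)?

Tree (level-order array): [31, 23, 49, 5, 27, 33]
Definition: a tree is height-balanced if, at every node, |h(left) - h(right)| <= 1 (empty subtree has height -1).
Bottom-up per-node check:
  node 5: h_left=-1, h_right=-1, diff=0 [OK], height=0
  node 27: h_left=-1, h_right=-1, diff=0 [OK], height=0
  node 23: h_left=0, h_right=0, diff=0 [OK], height=1
  node 33: h_left=-1, h_right=-1, diff=0 [OK], height=0
  node 49: h_left=0, h_right=-1, diff=1 [OK], height=1
  node 31: h_left=1, h_right=1, diff=0 [OK], height=2
All nodes satisfy the balance condition.
Result: Balanced


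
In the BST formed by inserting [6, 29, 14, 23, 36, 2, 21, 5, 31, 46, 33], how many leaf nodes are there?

Tree built from: [6, 29, 14, 23, 36, 2, 21, 5, 31, 46, 33]
Tree (level-order array): [6, 2, 29, None, 5, 14, 36, None, None, None, 23, 31, 46, 21, None, None, 33]
Rule: A leaf has 0 children.
Per-node child counts:
  node 6: 2 child(ren)
  node 2: 1 child(ren)
  node 5: 0 child(ren)
  node 29: 2 child(ren)
  node 14: 1 child(ren)
  node 23: 1 child(ren)
  node 21: 0 child(ren)
  node 36: 2 child(ren)
  node 31: 1 child(ren)
  node 33: 0 child(ren)
  node 46: 0 child(ren)
Matching nodes: [5, 21, 33, 46]
Count of leaf nodes: 4


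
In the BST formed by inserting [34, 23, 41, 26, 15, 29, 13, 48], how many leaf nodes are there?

Tree built from: [34, 23, 41, 26, 15, 29, 13, 48]
Tree (level-order array): [34, 23, 41, 15, 26, None, 48, 13, None, None, 29]
Rule: A leaf has 0 children.
Per-node child counts:
  node 34: 2 child(ren)
  node 23: 2 child(ren)
  node 15: 1 child(ren)
  node 13: 0 child(ren)
  node 26: 1 child(ren)
  node 29: 0 child(ren)
  node 41: 1 child(ren)
  node 48: 0 child(ren)
Matching nodes: [13, 29, 48]
Count of leaf nodes: 3


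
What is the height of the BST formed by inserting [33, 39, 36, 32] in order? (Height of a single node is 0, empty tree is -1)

Insertion order: [33, 39, 36, 32]
Tree (level-order array): [33, 32, 39, None, None, 36]
Compute height bottom-up (empty subtree = -1):
  height(32) = 1 + max(-1, -1) = 0
  height(36) = 1 + max(-1, -1) = 0
  height(39) = 1 + max(0, -1) = 1
  height(33) = 1 + max(0, 1) = 2
Height = 2


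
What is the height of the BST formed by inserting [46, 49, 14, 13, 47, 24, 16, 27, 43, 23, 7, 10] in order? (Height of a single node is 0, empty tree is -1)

Insertion order: [46, 49, 14, 13, 47, 24, 16, 27, 43, 23, 7, 10]
Tree (level-order array): [46, 14, 49, 13, 24, 47, None, 7, None, 16, 27, None, None, None, 10, None, 23, None, 43]
Compute height bottom-up (empty subtree = -1):
  height(10) = 1 + max(-1, -1) = 0
  height(7) = 1 + max(-1, 0) = 1
  height(13) = 1 + max(1, -1) = 2
  height(23) = 1 + max(-1, -1) = 0
  height(16) = 1 + max(-1, 0) = 1
  height(43) = 1 + max(-1, -1) = 0
  height(27) = 1 + max(-1, 0) = 1
  height(24) = 1 + max(1, 1) = 2
  height(14) = 1 + max(2, 2) = 3
  height(47) = 1 + max(-1, -1) = 0
  height(49) = 1 + max(0, -1) = 1
  height(46) = 1 + max(3, 1) = 4
Height = 4


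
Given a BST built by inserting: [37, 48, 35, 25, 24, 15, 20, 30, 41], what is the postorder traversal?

Tree insertion order: [37, 48, 35, 25, 24, 15, 20, 30, 41]
Tree (level-order array): [37, 35, 48, 25, None, 41, None, 24, 30, None, None, 15, None, None, None, None, 20]
Postorder traversal: [20, 15, 24, 30, 25, 35, 41, 48, 37]


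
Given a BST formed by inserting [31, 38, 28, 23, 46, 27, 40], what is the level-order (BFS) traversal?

Tree insertion order: [31, 38, 28, 23, 46, 27, 40]
Tree (level-order array): [31, 28, 38, 23, None, None, 46, None, 27, 40]
BFS from the root, enqueuing left then right child of each popped node:
  queue [31] -> pop 31, enqueue [28, 38], visited so far: [31]
  queue [28, 38] -> pop 28, enqueue [23], visited so far: [31, 28]
  queue [38, 23] -> pop 38, enqueue [46], visited so far: [31, 28, 38]
  queue [23, 46] -> pop 23, enqueue [27], visited so far: [31, 28, 38, 23]
  queue [46, 27] -> pop 46, enqueue [40], visited so far: [31, 28, 38, 23, 46]
  queue [27, 40] -> pop 27, enqueue [none], visited so far: [31, 28, 38, 23, 46, 27]
  queue [40] -> pop 40, enqueue [none], visited so far: [31, 28, 38, 23, 46, 27, 40]
Result: [31, 28, 38, 23, 46, 27, 40]


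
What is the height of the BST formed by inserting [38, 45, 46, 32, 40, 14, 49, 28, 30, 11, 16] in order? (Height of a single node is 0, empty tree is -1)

Insertion order: [38, 45, 46, 32, 40, 14, 49, 28, 30, 11, 16]
Tree (level-order array): [38, 32, 45, 14, None, 40, 46, 11, 28, None, None, None, 49, None, None, 16, 30]
Compute height bottom-up (empty subtree = -1):
  height(11) = 1 + max(-1, -1) = 0
  height(16) = 1 + max(-1, -1) = 0
  height(30) = 1 + max(-1, -1) = 0
  height(28) = 1 + max(0, 0) = 1
  height(14) = 1 + max(0, 1) = 2
  height(32) = 1 + max(2, -1) = 3
  height(40) = 1 + max(-1, -1) = 0
  height(49) = 1 + max(-1, -1) = 0
  height(46) = 1 + max(-1, 0) = 1
  height(45) = 1 + max(0, 1) = 2
  height(38) = 1 + max(3, 2) = 4
Height = 4


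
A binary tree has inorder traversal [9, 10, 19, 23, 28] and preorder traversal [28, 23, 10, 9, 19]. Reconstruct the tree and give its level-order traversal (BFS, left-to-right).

Inorder:  [9, 10, 19, 23, 28]
Preorder: [28, 23, 10, 9, 19]
Algorithm: preorder visits root first, so consume preorder in order;
for each root, split the current inorder slice at that value into
left-subtree inorder and right-subtree inorder, then recurse.
Recursive splits:
  root=28; inorder splits into left=[9, 10, 19, 23], right=[]
  root=23; inorder splits into left=[9, 10, 19], right=[]
  root=10; inorder splits into left=[9], right=[19]
  root=9; inorder splits into left=[], right=[]
  root=19; inorder splits into left=[], right=[]
Reconstructed level-order: [28, 23, 10, 9, 19]


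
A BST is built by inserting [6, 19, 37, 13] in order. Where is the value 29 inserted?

Starting tree (level order): [6, None, 19, 13, 37]
Insertion path: 6 -> 19 -> 37
Result: insert 29 as left child of 37
Final tree (level order): [6, None, 19, 13, 37, None, None, 29]


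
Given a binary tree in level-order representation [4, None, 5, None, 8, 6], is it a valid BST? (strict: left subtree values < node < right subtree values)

Level-order array: [4, None, 5, None, 8, 6]
Validate using subtree bounds (lo, hi): at each node, require lo < value < hi,
then recurse left with hi=value and right with lo=value.
Preorder trace (stopping at first violation):
  at node 4 with bounds (-inf, +inf): OK
  at node 5 with bounds (4, +inf): OK
  at node 8 with bounds (5, +inf): OK
  at node 6 with bounds (5, 8): OK
No violation found at any node.
Result: Valid BST


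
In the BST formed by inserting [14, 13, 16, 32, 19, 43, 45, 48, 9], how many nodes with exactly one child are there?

Tree built from: [14, 13, 16, 32, 19, 43, 45, 48, 9]
Tree (level-order array): [14, 13, 16, 9, None, None, 32, None, None, 19, 43, None, None, None, 45, None, 48]
Rule: These are nodes with exactly 1 non-null child.
Per-node child counts:
  node 14: 2 child(ren)
  node 13: 1 child(ren)
  node 9: 0 child(ren)
  node 16: 1 child(ren)
  node 32: 2 child(ren)
  node 19: 0 child(ren)
  node 43: 1 child(ren)
  node 45: 1 child(ren)
  node 48: 0 child(ren)
Matching nodes: [13, 16, 43, 45]
Count of nodes with exactly one child: 4


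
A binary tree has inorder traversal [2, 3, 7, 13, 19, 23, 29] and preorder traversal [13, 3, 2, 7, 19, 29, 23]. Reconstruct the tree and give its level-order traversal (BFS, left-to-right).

Inorder:  [2, 3, 7, 13, 19, 23, 29]
Preorder: [13, 3, 2, 7, 19, 29, 23]
Algorithm: preorder visits root first, so consume preorder in order;
for each root, split the current inorder slice at that value into
left-subtree inorder and right-subtree inorder, then recurse.
Recursive splits:
  root=13; inorder splits into left=[2, 3, 7], right=[19, 23, 29]
  root=3; inorder splits into left=[2], right=[7]
  root=2; inorder splits into left=[], right=[]
  root=7; inorder splits into left=[], right=[]
  root=19; inorder splits into left=[], right=[23, 29]
  root=29; inorder splits into left=[23], right=[]
  root=23; inorder splits into left=[], right=[]
Reconstructed level-order: [13, 3, 19, 2, 7, 29, 23]


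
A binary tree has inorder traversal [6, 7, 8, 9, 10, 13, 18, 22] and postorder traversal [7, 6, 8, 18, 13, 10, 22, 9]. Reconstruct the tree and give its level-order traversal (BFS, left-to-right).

Inorder:   [6, 7, 8, 9, 10, 13, 18, 22]
Postorder: [7, 6, 8, 18, 13, 10, 22, 9]
Algorithm: postorder visits root last, so walk postorder right-to-left;
each value is the root of the current inorder slice — split it at that
value, recurse on the right subtree first, then the left.
Recursive splits:
  root=9; inorder splits into left=[6, 7, 8], right=[10, 13, 18, 22]
  root=22; inorder splits into left=[10, 13, 18], right=[]
  root=10; inorder splits into left=[], right=[13, 18]
  root=13; inorder splits into left=[], right=[18]
  root=18; inorder splits into left=[], right=[]
  root=8; inorder splits into left=[6, 7], right=[]
  root=6; inorder splits into left=[], right=[7]
  root=7; inorder splits into left=[], right=[]
Reconstructed level-order: [9, 8, 22, 6, 10, 7, 13, 18]


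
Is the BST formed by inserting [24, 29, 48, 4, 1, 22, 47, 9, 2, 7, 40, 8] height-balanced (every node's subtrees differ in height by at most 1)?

Tree (level-order array): [24, 4, 29, 1, 22, None, 48, None, 2, 9, None, 47, None, None, None, 7, None, 40, None, None, 8]
Definition: a tree is height-balanced if, at every node, |h(left) - h(right)| <= 1 (empty subtree has height -1).
Bottom-up per-node check:
  node 2: h_left=-1, h_right=-1, diff=0 [OK], height=0
  node 1: h_left=-1, h_right=0, diff=1 [OK], height=1
  node 8: h_left=-1, h_right=-1, diff=0 [OK], height=0
  node 7: h_left=-1, h_right=0, diff=1 [OK], height=1
  node 9: h_left=1, h_right=-1, diff=2 [FAIL (|1--1|=2 > 1)], height=2
  node 22: h_left=2, h_right=-1, diff=3 [FAIL (|2--1|=3 > 1)], height=3
  node 4: h_left=1, h_right=3, diff=2 [FAIL (|1-3|=2 > 1)], height=4
  node 40: h_left=-1, h_right=-1, diff=0 [OK], height=0
  node 47: h_left=0, h_right=-1, diff=1 [OK], height=1
  node 48: h_left=1, h_right=-1, diff=2 [FAIL (|1--1|=2 > 1)], height=2
  node 29: h_left=-1, h_right=2, diff=3 [FAIL (|-1-2|=3 > 1)], height=3
  node 24: h_left=4, h_right=3, diff=1 [OK], height=5
Node 9 violates the condition: |1 - -1| = 2 > 1.
Result: Not balanced


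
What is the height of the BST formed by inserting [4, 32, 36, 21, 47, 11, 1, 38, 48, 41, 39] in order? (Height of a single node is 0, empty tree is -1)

Insertion order: [4, 32, 36, 21, 47, 11, 1, 38, 48, 41, 39]
Tree (level-order array): [4, 1, 32, None, None, 21, 36, 11, None, None, 47, None, None, 38, 48, None, 41, None, None, 39]
Compute height bottom-up (empty subtree = -1):
  height(1) = 1 + max(-1, -1) = 0
  height(11) = 1 + max(-1, -1) = 0
  height(21) = 1 + max(0, -1) = 1
  height(39) = 1 + max(-1, -1) = 0
  height(41) = 1 + max(0, -1) = 1
  height(38) = 1 + max(-1, 1) = 2
  height(48) = 1 + max(-1, -1) = 0
  height(47) = 1 + max(2, 0) = 3
  height(36) = 1 + max(-1, 3) = 4
  height(32) = 1 + max(1, 4) = 5
  height(4) = 1 + max(0, 5) = 6
Height = 6
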